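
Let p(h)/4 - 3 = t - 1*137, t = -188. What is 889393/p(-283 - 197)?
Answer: -889393/1288 ≈ -690.52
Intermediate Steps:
p(h) = -1288 (p(h) = 12 + 4*(-188 - 1*137) = 12 + 4*(-188 - 137) = 12 + 4*(-325) = 12 - 1300 = -1288)
889393/p(-283 - 197) = 889393/(-1288) = 889393*(-1/1288) = -889393/1288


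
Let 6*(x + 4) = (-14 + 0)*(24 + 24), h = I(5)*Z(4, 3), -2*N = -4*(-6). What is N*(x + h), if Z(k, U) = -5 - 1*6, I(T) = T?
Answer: 2052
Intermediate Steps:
Z(k, U) = -11 (Z(k, U) = -5 - 6 = -11)
N = -12 (N = -(-2)*(-6) = -½*24 = -12)
h = -55 (h = 5*(-11) = -55)
x = -116 (x = -4 + ((-14 + 0)*(24 + 24))/6 = -4 + (-14*48)/6 = -4 + (⅙)*(-672) = -4 - 112 = -116)
N*(x + h) = -12*(-116 - 55) = -12*(-171) = 2052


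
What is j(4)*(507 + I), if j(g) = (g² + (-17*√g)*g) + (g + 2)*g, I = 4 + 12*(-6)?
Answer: -42144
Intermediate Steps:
I = -68 (I = 4 - 72 = -68)
j(g) = g² - 17*g^(3/2) + g*(2 + g) (j(g) = (g² - 17*g^(3/2)) + (2 + g)*g = (g² - 17*g^(3/2)) + g*(2 + g) = g² - 17*g^(3/2) + g*(2 + g))
j(4)*(507 + I) = (-17*4^(3/2) + 2*4 + 2*4²)*(507 - 68) = (-17*8 + 8 + 2*16)*439 = (-136 + 8 + 32)*439 = -96*439 = -42144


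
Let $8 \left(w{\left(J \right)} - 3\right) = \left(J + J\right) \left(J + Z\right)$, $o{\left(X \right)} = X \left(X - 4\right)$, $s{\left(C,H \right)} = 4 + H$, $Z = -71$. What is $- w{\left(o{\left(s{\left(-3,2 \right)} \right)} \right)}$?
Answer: $174$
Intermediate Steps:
$o{\left(X \right)} = X \left(-4 + X\right)$
$w{\left(J \right)} = 3 + \frac{J \left(-71 + J\right)}{4}$ ($w{\left(J \right)} = 3 + \frac{\left(J + J\right) \left(J - 71\right)}{8} = 3 + \frac{2 J \left(-71 + J\right)}{8} = 3 + \frac{J \left(-71 + J\right)}{4}$)
$- w{\left(o{\left(s{\left(-3,2 \right)} \right)} \right)} = - (3 - \frac{71 \left(4 + 2\right) \left(-4 + \left(4 + 2\right)\right)}{4} + \frac{\left(\left(4 + 2\right) \left(-4 + \left(4 + 2\right)\right)\right)^{2}}{4}) = - (3 - \frac{71 \cdot 6 \left(-4 + 6\right)}{4} + \frac{\left(6 \left(-4 + 6\right)\right)^{2}}{4}) = - (3 - \frac{71 \cdot 6 \cdot 2}{4} + \frac{\left(6 \cdot 2\right)^{2}}{4}) = - (3 - 213 + \frac{12^{2}}{4}) = - (3 - 213 + \frac{1}{4} \cdot 144) = - (3 - 213 + 36) = \left(-1\right) \left(-174\right) = 174$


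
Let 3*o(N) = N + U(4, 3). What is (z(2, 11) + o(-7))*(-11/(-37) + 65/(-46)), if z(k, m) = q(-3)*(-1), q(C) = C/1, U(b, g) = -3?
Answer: 633/1702 ≈ 0.37192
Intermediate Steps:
q(C) = C (q(C) = C*1 = C)
z(k, m) = 3 (z(k, m) = -3*(-1) = 3)
o(N) = -1 + N/3 (o(N) = (N - 3)/3 = (-3 + N)/3 = -1 + N/3)
(z(2, 11) + o(-7))*(-11/(-37) + 65/(-46)) = (3 + (-1 + (1/3)*(-7)))*(-11/(-37) + 65/(-46)) = (3 + (-1 - 7/3))*(-11*(-1/37) + 65*(-1/46)) = (3 - 10/3)*(11/37 - 65/46) = -1/3*(-1899/1702) = 633/1702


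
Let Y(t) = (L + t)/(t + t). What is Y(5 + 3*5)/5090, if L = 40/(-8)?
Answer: 3/40720 ≈ 7.3674e-5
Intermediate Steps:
L = -5 (L = 40*(-⅛) = -5)
Y(t) = (-5 + t)/(2*t) (Y(t) = (-5 + t)/(t + t) = (-5 + t)/((2*t)) = (-5 + t)*(1/(2*t)) = (-5 + t)/(2*t))
Y(5 + 3*5)/5090 = ((-5 + (5 + 3*5))/(2*(5 + 3*5)))/5090 = ((-5 + (5 + 15))/(2*(5 + 15)))*(1/5090) = ((½)*(-5 + 20)/20)*(1/5090) = ((½)*(1/20)*15)*(1/5090) = (3/8)*(1/5090) = 3/40720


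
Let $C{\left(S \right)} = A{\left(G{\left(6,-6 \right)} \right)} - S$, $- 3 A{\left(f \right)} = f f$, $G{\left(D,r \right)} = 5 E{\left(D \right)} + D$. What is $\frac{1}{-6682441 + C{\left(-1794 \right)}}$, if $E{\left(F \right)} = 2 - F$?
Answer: $- \frac{3}{20042137} \approx -1.4968 \cdot 10^{-7}$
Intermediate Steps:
$G{\left(D,r \right)} = 10 - 4 D$ ($G{\left(D,r \right)} = 5 \left(2 - D\right) + D = \left(10 - 5 D\right) + D = 10 - 4 D$)
$A{\left(f \right)} = - \frac{f^{2}}{3}$ ($A{\left(f \right)} = - \frac{f f}{3} = - \frac{f^{2}}{3}$)
$C{\left(S \right)} = - \frac{196}{3} - S$ ($C{\left(S \right)} = - \frac{\left(10 - 24\right)^{2}}{3} - S = - \frac{\left(-14\right)^{2}}{3} - S = \left(- \frac{1}{3}\right) 196 - S = - \frac{196}{3} - S$)
$\frac{1}{-6682441 + C{\left(-1794 \right)}} = \frac{1}{-6682441 - - \frac{5186}{3}} = \frac{1}{-6682441 + \left(- \frac{196}{3} + 1794\right)} = \frac{1}{-6682441 + \frac{5186}{3}} = \frac{1}{- \frac{20042137}{3}} = - \frac{3}{20042137}$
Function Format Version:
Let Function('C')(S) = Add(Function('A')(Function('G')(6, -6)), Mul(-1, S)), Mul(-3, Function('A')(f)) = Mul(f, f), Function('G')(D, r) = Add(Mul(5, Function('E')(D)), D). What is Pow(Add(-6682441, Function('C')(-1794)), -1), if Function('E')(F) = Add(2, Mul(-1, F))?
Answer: Rational(-3, 20042137) ≈ -1.4968e-7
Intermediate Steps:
Function('G')(D, r) = Add(10, Mul(-4, D)) (Function('G')(D, r) = Add(Mul(5, Add(2, Mul(-1, D))), D) = Add(Add(10, Mul(-5, D)), D) = Add(10, Mul(-4, D)))
Function('A')(f) = Mul(Rational(-1, 3), Pow(f, 2)) (Function('A')(f) = Mul(Rational(-1, 3), Mul(f, f)) = Mul(Rational(-1, 3), Pow(f, 2)))
Function('C')(S) = Add(Rational(-196, 3), Mul(-1, S)) (Function('C')(S) = Add(Mul(Rational(-1, 3), Pow(Add(10, Mul(-4, 6)), 2)), Mul(-1, S)) = Add(Mul(Rational(-1, 3), Pow(Add(10, -24), 2)), Mul(-1, S)) = Add(Mul(Rational(-1, 3), Pow(-14, 2)), Mul(-1, S)) = Add(Mul(Rational(-1, 3), 196), Mul(-1, S)) = Add(Rational(-196, 3), Mul(-1, S)))
Pow(Add(-6682441, Function('C')(-1794)), -1) = Pow(Add(-6682441, Add(Rational(-196, 3), Mul(-1, -1794))), -1) = Pow(Add(-6682441, Add(Rational(-196, 3), 1794)), -1) = Pow(Add(-6682441, Rational(5186, 3)), -1) = Pow(Rational(-20042137, 3), -1) = Rational(-3, 20042137)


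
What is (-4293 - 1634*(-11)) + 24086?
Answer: 37767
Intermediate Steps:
(-4293 - 1634*(-11)) + 24086 = (-4293 + 17974) + 24086 = 13681 + 24086 = 37767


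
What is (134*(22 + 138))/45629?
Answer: 21440/45629 ≈ 0.46988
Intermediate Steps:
(134*(22 + 138))/45629 = (134*160)*(1/45629) = 21440*(1/45629) = 21440/45629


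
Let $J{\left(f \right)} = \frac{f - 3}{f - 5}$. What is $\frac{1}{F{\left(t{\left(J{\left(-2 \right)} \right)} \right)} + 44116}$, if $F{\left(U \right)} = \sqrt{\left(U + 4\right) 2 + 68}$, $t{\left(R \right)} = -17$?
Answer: $\frac{22058}{973110707} - \frac{\sqrt{42}}{1946221414} \approx 2.2664 \cdot 10^{-5}$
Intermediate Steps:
$J{\left(f \right)} = \frac{-3 + f}{-5 + f}$
$F{\left(U \right)} = \sqrt{76 + 2 U}$ ($F{\left(U \right)} = \sqrt{\left(4 + U\right) 2 + 68} = \sqrt{\left(8 + 2 U\right) + 68} = \sqrt{76 + 2 U}$)
$\frac{1}{F{\left(t{\left(J{\left(-2 \right)} \right)} \right)} + 44116} = \frac{1}{\sqrt{76 + 2 \left(-17\right)} + 44116} = \frac{1}{\sqrt{76 - 34} + 44116} = \frac{1}{\sqrt{42} + 44116} = \frac{1}{44116 + \sqrt{42}}$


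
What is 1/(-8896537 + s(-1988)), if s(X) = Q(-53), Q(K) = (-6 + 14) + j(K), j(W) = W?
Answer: -1/8896582 ≈ -1.1240e-7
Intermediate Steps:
Q(K) = 8 + K (Q(K) = (-6 + 14) + K = 8 + K)
s(X) = -45 (s(X) = 8 - 53 = -45)
1/(-8896537 + s(-1988)) = 1/(-8896537 - 45) = 1/(-8896582) = -1/8896582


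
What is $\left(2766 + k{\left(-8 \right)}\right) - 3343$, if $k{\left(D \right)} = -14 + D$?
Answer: $-599$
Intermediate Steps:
$\left(2766 + k{\left(-8 \right)}\right) - 3343 = \left(2766 - 22\right) - 3343 = 2744 - 3343 = -599$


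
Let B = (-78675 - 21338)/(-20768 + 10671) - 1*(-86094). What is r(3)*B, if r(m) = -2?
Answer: -1738782262/10097 ≈ -1.7221e+5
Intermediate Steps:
B = 869391131/10097 (B = -100013/(-10097) + 86094 = -100013*(-1/10097) + 86094 = 100013/10097 + 86094 = 869391131/10097 ≈ 86104.)
r(3)*B = -2*869391131/10097 = -1738782262/10097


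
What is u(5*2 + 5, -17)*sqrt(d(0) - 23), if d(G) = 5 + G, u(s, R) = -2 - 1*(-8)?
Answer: 18*I*sqrt(2) ≈ 25.456*I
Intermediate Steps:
u(s, R) = 6 (u(s, R) = -2 + 8 = 6)
u(5*2 + 5, -17)*sqrt(d(0) - 23) = 6*sqrt((5 + 0) - 23) = 6*sqrt(5 - 23) = 6*sqrt(-18) = 6*(3*I*sqrt(2)) = 18*I*sqrt(2)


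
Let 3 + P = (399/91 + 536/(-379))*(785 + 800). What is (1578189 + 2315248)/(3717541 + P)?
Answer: 19182964099/18339506201 ≈ 1.0460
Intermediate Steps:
P = 23181694/4927 (P = -3 + (399/91 + 536/(-379))*(785 + 800) = -3 + (399*(1/91) + 536*(-1/379))*1585 = -3 + (57/13 - 536/379)*1585 = -3 + (14635/4927)*1585 = -3 + 23196475/4927 = 23181694/4927 ≈ 4705.0)
(1578189 + 2315248)/(3717541 + P) = (1578189 + 2315248)/(3717541 + 23181694/4927) = 3893437/(18339506201/4927) = 3893437*(4927/18339506201) = 19182964099/18339506201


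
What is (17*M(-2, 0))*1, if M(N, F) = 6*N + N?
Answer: -238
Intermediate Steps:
M(N, F) = 7*N
(17*M(-2, 0))*1 = (17*(7*(-2)))*1 = (17*(-14))*1 = -238*1 = -238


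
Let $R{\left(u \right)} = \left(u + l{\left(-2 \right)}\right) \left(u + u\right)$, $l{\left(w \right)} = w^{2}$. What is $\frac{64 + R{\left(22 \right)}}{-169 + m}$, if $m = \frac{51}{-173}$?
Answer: $- \frac{26123}{3661} \approx -7.1355$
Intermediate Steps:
$m = - \frac{51}{173}$ ($m = 51 \left(- \frac{1}{173}\right) = - \frac{51}{173} \approx -0.2948$)
$R{\left(u \right)} = 2 u \left(4 + u\right)$ ($R{\left(u \right)} = \left(u + \left(-2\right)^{2}\right) \left(u + u\right) = \left(u + 4\right) 2 u = \left(4 + u\right) 2 u = 2 u \left(4 + u\right)$)
$\frac{64 + R{\left(22 \right)}}{-169 + m} = \frac{64 + 2 \cdot 22 \left(4 + 22\right)}{-169 - \frac{51}{173}} = \frac{64 + 2 \cdot 22 \cdot 26}{- \frac{29288}{173}} = \left(64 + 1144\right) \left(- \frac{173}{29288}\right) = 1208 \left(- \frac{173}{29288}\right) = - \frac{26123}{3661}$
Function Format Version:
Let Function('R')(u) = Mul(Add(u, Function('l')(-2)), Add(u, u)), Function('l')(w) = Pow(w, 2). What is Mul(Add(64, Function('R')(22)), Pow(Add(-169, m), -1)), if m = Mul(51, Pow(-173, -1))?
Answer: Rational(-26123, 3661) ≈ -7.1355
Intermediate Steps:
m = Rational(-51, 173) (m = Mul(51, Rational(-1, 173)) = Rational(-51, 173) ≈ -0.29480)
Function('R')(u) = Mul(2, u, Add(4, u)) (Function('R')(u) = Mul(Add(u, Pow(-2, 2)), Add(u, u)) = Mul(Add(u, 4), Mul(2, u)) = Mul(Add(4, u), Mul(2, u)) = Mul(2, u, Add(4, u)))
Mul(Add(64, Function('R')(22)), Pow(Add(-169, m), -1)) = Mul(Add(64, Mul(2, 22, Add(4, 22))), Pow(Add(-169, Rational(-51, 173)), -1)) = Mul(Add(64, Mul(2, 22, 26)), Pow(Rational(-29288, 173), -1)) = Mul(Add(64, 1144), Rational(-173, 29288)) = Mul(1208, Rational(-173, 29288)) = Rational(-26123, 3661)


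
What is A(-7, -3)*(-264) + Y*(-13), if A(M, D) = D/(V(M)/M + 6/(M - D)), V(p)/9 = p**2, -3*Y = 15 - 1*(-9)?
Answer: 3944/43 ≈ 91.721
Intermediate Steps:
Y = -8 (Y = -(15 - 1*(-9))/3 = -(15 + 9)/3 = -1/3*24 = -8)
V(p) = 9*p**2
A(M, D) = D/(6/(M - D) + 9*M) (A(M, D) = D/((9*M**2)/M + 6/(M - D)) = D/(9*M + 6/(M - D)) = D/(6/(M - D) + 9*M))
A(-7, -3)*(-264) + Y*(-13) = ((1/3)*(-3)*(-3 - 1*(-7))/(-2 - 3*(-7)**2 + 3*(-3)*(-7)))*(-264) - 8*(-13) = ((1/3)*(-3)*(-3 + 7)/(-2 - 3*49 + 63))*(-264) + 104 = ((1/3)*(-3)*4/(-2 - 147 + 63))*(-264) + 104 = ((1/3)*(-3)*4/(-86))*(-264) + 104 = ((1/3)*(-3)*(-1/86)*4)*(-264) + 104 = (2/43)*(-264) + 104 = -528/43 + 104 = 3944/43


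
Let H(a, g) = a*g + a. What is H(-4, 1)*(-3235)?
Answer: 25880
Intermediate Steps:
H(a, g) = a + a*g
H(-4, 1)*(-3235) = -4*(1 + 1)*(-3235) = -4*2*(-3235) = -8*(-3235) = 25880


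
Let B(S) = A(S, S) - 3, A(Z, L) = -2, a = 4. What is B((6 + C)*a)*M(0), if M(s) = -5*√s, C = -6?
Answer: 0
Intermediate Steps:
B(S) = -5 (B(S) = -2 - 3 = -5)
B((6 + C)*a)*M(0) = -(-25)*√0 = -(-25)*0 = -5*0 = 0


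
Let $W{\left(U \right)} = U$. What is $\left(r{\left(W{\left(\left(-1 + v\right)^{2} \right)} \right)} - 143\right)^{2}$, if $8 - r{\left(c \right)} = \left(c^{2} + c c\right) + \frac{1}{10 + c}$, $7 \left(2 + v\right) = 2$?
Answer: $\frac{247767880723791376}{4174874649001} \approx 59347.0$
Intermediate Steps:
$v = - \frac{12}{7}$ ($v = -2 + \frac{1}{7} \cdot 2 = -2 + \frac{2}{7} = - \frac{12}{7} \approx -1.7143$)
$r{\left(c \right)} = 8 - \frac{1}{10 + c} - 2 c^{2}$ ($r{\left(c \right)} = 8 - \left(\left(c^{2} + c c\right) + \frac{1}{10 + c}\right) = 8 - \left(\left(c^{2} + c^{2}\right) + \frac{1}{10 + c}\right) = 8 - \left(2 c^{2} + \frac{1}{10 + c}\right) = 8 - \left(\frac{1}{10 + c} + 2 c^{2}\right) = 8 - \frac{1}{10 + c} - 2 c^{2}$)
$\left(r{\left(W{\left(\left(-1 + v\right)^{2} \right)} \right)} - 143\right)^{2} = \left(\frac{79 - 20 \left(\left(-1 - \frac{12}{7}\right)^{2}\right)^{2} - 2 \left(\left(-1 - \frac{12}{7}\right)^{2}\right)^{3} + 8 \left(-1 - \frac{12}{7}\right)^{2}}{10 + \left(-1 - \frac{12}{7}\right)^{2}} - 143\right)^{2} = \left(\frac{79 - 20 \left(\left(- \frac{19}{7}\right)^{2}\right)^{2} - 2 \left(\left(- \frac{19}{7}\right)^{2}\right)^{3} + 8 \left(- \frac{19}{7}\right)^{2}}{10 + \left(- \frac{19}{7}\right)^{2}} - 143\right)^{2} = \left(\frac{79 - 20 \left(\frac{361}{49}\right)^{2} - 2 \left(\frac{361}{49}\right)^{3} + 8 \cdot \frac{361}{49}}{10 + \frac{361}{49}} - 143\right)^{2} = \left(\frac{79 - \frac{2606420}{2401} - \frac{94091762}{117649} + \frac{2888}{49}}{\frac{851}{49}} - 143\right)^{2} = \left(\frac{49 \left(79 - \frac{2606420}{2401} - \frac{94091762}{117649} + \frac{2888}{49}\right)}{851} - 143\right)^{2} = \left(\frac{49}{851} \left(- \frac{205577983}{117649}\right) - 143\right)^{2} = \left(- \frac{205577983}{2043251} - 143\right)^{2} = \left(- \frac{497762876}{2043251}\right)^{2} = \frac{247767880723791376}{4174874649001}$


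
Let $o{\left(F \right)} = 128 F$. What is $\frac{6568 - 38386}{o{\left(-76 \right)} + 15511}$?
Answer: $- \frac{31818}{5783} \approx -5.502$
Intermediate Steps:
$\frac{6568 - 38386}{o{\left(-76 \right)} + 15511} = \frac{6568 - 38386}{128 \left(-76\right) + 15511} = - \frac{31818}{-9728 + 15511} = - \frac{31818}{5783}$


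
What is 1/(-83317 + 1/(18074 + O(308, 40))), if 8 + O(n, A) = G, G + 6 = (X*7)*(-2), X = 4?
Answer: -18004/1500039267 ≈ -1.2002e-5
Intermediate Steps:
G = -62 (G = -6 + (4*7)*(-2) = -6 + 28*(-2) = -6 - 56 = -62)
O(n, A) = -70 (O(n, A) = -8 - 62 = -70)
1/(-83317 + 1/(18074 + O(308, 40))) = 1/(-83317 + 1/(18074 - 70)) = 1/(-83317 + 1/18004) = 1/(-1500039267/18004) = -18004/1500039267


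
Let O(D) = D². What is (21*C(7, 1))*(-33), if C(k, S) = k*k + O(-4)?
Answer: -45045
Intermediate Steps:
C(k, S) = 16 + k² (C(k, S) = k*k + (-4)² = k² + 16 = 16 + k²)
(21*C(7, 1))*(-33) = (21*(16 + 7²))*(-33) = (21*(16 + 49))*(-33) = (21*65)*(-33) = 1365*(-33) = -45045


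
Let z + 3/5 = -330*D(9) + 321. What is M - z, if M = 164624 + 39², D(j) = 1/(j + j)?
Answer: 2487644/15 ≈ 1.6584e+5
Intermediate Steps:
D(j) = 1/(2*j)
M = 166145 (M = 164624 + 1521 = 166145)
z = 4531/15 (z = -⅗ + (-165/9 + 321) = -⅗ + (-330*1/18 + 321) = -⅗ + (-55/3 + 321) = -⅗ + 908/3 = 4531/15 ≈ 302.07)
M - z = 166145 - 1*4531/15 = 166145 - 4531/15 = 2487644/15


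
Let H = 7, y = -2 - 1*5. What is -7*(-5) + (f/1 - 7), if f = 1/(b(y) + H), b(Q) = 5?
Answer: 337/12 ≈ 28.083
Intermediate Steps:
y = -7 (y = -2 - 5 = -7)
f = 1/12 (f = 1/(5 + 7) = 1/12 ≈ 0.083333)
-7*(-5) + (f/1 - 7) = -7*(-5) + ((1/12)/1 - 7) = 35 + ((1/12)*1 - 7) = 35 + (1/12 - 7) = 35 - 83/12 = 337/12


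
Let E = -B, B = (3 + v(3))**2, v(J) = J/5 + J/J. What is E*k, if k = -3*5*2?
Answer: 3174/5 ≈ 634.80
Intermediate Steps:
v(J) = 1 + J/5 (v(J) = J*(1/5) + 1 = J/5 + 1 = 1 + J/5)
k = -30 (k = -15*2 = -30)
B = 529/25 (B = (3 + (1 + (1/5)*3))**2 = (3 + (1 + 3/5))**2 = (3 + 8/5)**2 = (23/5)**2 = 529/25 ≈ 21.160)
E = -529/25 (E = -1*529/25 = -529/25 ≈ -21.160)
E*k = -529/25*(-30) = 3174/5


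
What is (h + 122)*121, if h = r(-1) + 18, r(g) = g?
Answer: 16819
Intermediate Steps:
h = 17 (h = -1 + 18 = 17)
(h + 122)*121 = (17 + 122)*121 = 139*121 = 16819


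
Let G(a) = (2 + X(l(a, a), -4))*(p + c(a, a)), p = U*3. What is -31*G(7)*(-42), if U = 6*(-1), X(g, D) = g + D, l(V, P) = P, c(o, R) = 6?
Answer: -78120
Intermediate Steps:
X(g, D) = D + g
U = -6
p = -18 (p = -6*3 = -18)
G(a) = 24 - 12*a (G(a) = (2 + (-4 + a))*(-18 + 6) = (-2 + a)*(-12) = 24 - 12*a)
-31*G(7)*(-42) = -31*(24 - 12*7)*(-42) = -31*(24 - 84)*(-42) = -31*(-60)*(-42) = 1860*(-42) = -78120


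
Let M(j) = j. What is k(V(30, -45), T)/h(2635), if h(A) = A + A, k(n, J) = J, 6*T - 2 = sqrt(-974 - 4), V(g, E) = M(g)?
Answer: 1/15810 + I*sqrt(978)/31620 ≈ 6.3251e-5 + 0.00098903*I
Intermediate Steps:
V(g, E) = g
T = 1/3 + I*sqrt(978)/6 (T = 1/3 + sqrt(-974 - 4)/6 = 1/3 + sqrt(-978)/6 = 1/3 + (I*sqrt(978))/6 = 1/3 + I*sqrt(978)/6 ≈ 0.33333 + 5.2122*I)
h(A) = 2*A
k(V(30, -45), T)/h(2635) = (1/3 + I*sqrt(978)/6)/((2*2635)) = (1/3 + I*sqrt(978)/6)/5270 = (1/3 + I*sqrt(978)/6)*(1/5270) = 1/15810 + I*sqrt(978)/31620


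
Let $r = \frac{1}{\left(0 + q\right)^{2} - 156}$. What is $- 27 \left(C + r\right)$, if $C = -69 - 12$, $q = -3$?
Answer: $\frac{107172}{49} \approx 2187.2$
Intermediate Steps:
$C = -81$
$r = - \frac{1}{147}$ ($r = \frac{1}{\left(0 - 3\right)^{2} - 156} = \frac{1}{\left(-3\right)^{2} - 156} = \frac{1}{9 - 156} = \frac{1}{-147} = - \frac{1}{147} \approx -0.0068027$)
$- 27 \left(C + r\right) = - 27 \left(-81 - \frac{1}{147}\right) = \left(-27\right) \left(- \frac{11908}{147}\right) = \frac{107172}{49}$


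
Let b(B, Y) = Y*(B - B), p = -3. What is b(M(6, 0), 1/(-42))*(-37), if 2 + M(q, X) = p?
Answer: 0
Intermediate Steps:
M(q, X) = -5 (M(q, X) = -2 - 3 = -5)
b(B, Y) = 0 (b(B, Y) = Y*0 = 0)
b(M(6, 0), 1/(-42))*(-37) = 0*(-37) = 0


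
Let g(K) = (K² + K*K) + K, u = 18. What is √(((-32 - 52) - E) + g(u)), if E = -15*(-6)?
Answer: 2*√123 ≈ 22.181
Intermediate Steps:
E = 90
g(K) = K + 2*K² (g(K) = (K² + K²) + K = 2*K² + K = K + 2*K²)
√(((-32 - 52) - E) + g(u)) = √(((-32 - 52) - 1*90) + 18*(1 + 2*18)) = √((-84 - 90) + 18*(1 + 36)) = √(-174 + 18*37) = √(-174 + 666) = √492 = 2*√123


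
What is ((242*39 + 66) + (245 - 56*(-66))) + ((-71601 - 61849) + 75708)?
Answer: -44297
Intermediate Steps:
((242*39 + 66) + (245 - 56*(-66))) + ((-71601 - 61849) + 75708) = ((9438 + 66) + (245 + 3696)) + (-133450 + 75708) = (9504 + 3941) - 57742 = 13445 - 57742 = -44297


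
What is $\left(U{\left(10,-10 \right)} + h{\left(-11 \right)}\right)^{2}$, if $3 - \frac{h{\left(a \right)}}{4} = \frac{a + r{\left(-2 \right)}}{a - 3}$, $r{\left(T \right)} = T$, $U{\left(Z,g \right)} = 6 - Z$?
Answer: $\frac{900}{49} \approx 18.367$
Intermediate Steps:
$h{\left(a \right)} = 12 - \frac{4 \left(-2 + a\right)}{-3 + a}$ ($h{\left(a \right)} = 12 - 4 \frac{a - 2}{a - 3} = 12 - 4 \frac{-2 + a}{-3 + a} = 12 - \frac{4 \left(-2 + a\right)}{-3 + a}$)
$\left(U{\left(10,-10 \right)} + h{\left(-11 \right)}\right)^{2} = \left(\left(6 - 10\right) + \frac{4 \left(-7 + 2 \left(-11\right)\right)}{-3 - 11}\right)^{2} = \left(\left(6 - 10\right) + \frac{4 \left(-7 - 22\right)}{-14}\right)^{2} = \left(-4 + 4 \left(- \frac{1}{14}\right) \left(-29\right)\right)^{2} = \left(-4 + \frac{58}{7}\right)^{2} = \left(\frac{30}{7}\right)^{2} = \frac{900}{49}$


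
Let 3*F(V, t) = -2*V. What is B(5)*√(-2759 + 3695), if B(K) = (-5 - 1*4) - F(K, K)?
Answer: -34*√26 ≈ -173.37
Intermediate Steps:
F(V, t) = -2*V/3 (F(V, t) = (-2*V)/3 = -2*V/3)
B(K) = -9 + 2*K/3 (B(K) = (-5 - 1*4) - (-2)*K/3 = (-5 - 4) + 2*K/3 = -9 + 2*K/3)
B(5)*√(-2759 + 3695) = (-9 + (⅔)*5)*√(-2759 + 3695) = (-9 + 10/3)*√936 = -34*√26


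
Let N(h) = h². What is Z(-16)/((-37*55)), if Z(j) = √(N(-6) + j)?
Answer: -2*√5/2035 ≈ -0.0021976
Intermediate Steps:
Z(j) = √(36 + j) (Z(j) = √((-6)² + j) = √(36 + j))
Z(-16)/((-37*55)) = √(36 - 16)/((-37*55)) = √20/(-2035) = (2*√5)*(-1/2035) = -2*√5/2035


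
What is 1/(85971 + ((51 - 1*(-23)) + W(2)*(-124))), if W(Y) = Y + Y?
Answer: 1/85549 ≈ 1.1689e-5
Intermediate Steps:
W(Y) = 2*Y
1/(85971 + ((51 - 1*(-23)) + W(2)*(-124))) = 1/(85971 + ((51 - 1*(-23)) + (2*2)*(-124))) = 1/(85971 + ((51 + 23) + 4*(-124))) = 1/(85971 + (74 - 496)) = 1/(85971 - 422) = 1/85549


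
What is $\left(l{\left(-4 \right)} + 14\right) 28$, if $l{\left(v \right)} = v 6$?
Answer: $-280$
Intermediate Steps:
$l{\left(v \right)} = 6 v$
$\left(l{\left(-4 \right)} + 14\right) 28 = \left(6 \left(-4\right) + 14\right) 28 = \left(-24 + 14\right) 28 = \left(-10\right) 28 = -280$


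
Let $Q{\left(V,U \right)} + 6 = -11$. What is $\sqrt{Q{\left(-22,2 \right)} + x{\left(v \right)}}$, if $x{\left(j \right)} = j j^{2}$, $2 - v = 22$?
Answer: $i \sqrt{8017} \approx 89.538 i$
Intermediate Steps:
$v = -20$ ($v = 2 - 22 = -20$)
$x{\left(j \right)} = j^{3}$
$Q{\left(V,U \right)} = -17$ ($Q{\left(V,U \right)} = -6 - 11 = -17$)
$\sqrt{Q{\left(-22,2 \right)} + x{\left(v \right)}} = \sqrt{-17 + \left(-20\right)^{3}} = \sqrt{-17 - 8000} = \sqrt{-8017} = i \sqrt{8017}$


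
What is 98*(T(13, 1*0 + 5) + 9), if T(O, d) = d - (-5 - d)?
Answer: 2352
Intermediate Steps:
T(O, d) = 5 + 2*d (T(O, d) = d + (5 + d) = 5 + 2*d)
98*(T(13, 1*0 + 5) + 9) = 98*((5 + 2*(1*0 + 5)) + 9) = 98*((5 + 2*(0 + 5)) + 9) = 98*((5 + 2*5) + 9) = 98*((5 + 10) + 9) = 98*(15 + 9) = 98*24 = 2352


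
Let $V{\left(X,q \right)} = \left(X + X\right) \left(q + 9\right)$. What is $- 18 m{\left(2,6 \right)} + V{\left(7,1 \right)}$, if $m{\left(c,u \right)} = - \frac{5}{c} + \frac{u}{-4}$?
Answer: $212$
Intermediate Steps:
$V{\left(X,q \right)} = 2 X \left(9 + q\right)$
$m{\left(c,u \right)} = - \frac{5}{c} - \frac{u}{4}$ ($m{\left(c,u \right)} = - \frac{5}{c} + u \left(- \frac{1}{4}\right) = - \frac{5}{c} - \frac{u}{4}$)
$- 18 m{\left(2,6 \right)} + V{\left(7,1 \right)} = - 18 \left(- \frac{5}{2} - \frac{3}{2}\right) + 2 \cdot 7 \left(9 + 1\right) = - 18 \left(\left(-5\right) \frac{1}{2} - \frac{3}{2}\right) + 2 \cdot 7 \cdot 10 = - 18 \left(- \frac{5}{2} - \frac{3}{2}\right) + 140 = \left(-18\right) \left(-4\right) + 140 = 72 + 140 = 212$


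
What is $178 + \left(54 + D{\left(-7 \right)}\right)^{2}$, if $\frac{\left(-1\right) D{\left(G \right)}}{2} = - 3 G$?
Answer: $322$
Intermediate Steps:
$D{\left(G \right)} = 6 G$ ($D{\left(G \right)} = - 2 \left(- 3 G\right) = 6 G$)
$178 + \left(54 + D{\left(-7 \right)}\right)^{2} = 178 + \left(54 + 6 \left(-7\right)\right)^{2} = 178 + \left(54 - 42\right)^{2} = 178 + 12^{2} = 178 + 144 = 322$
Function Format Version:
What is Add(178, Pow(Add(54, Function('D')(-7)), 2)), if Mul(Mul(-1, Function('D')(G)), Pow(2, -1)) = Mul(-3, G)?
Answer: 322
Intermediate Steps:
Function('D')(G) = Mul(6, G) (Function('D')(G) = Mul(-2, Mul(-3, G)) = Mul(6, G))
Add(178, Pow(Add(54, Function('D')(-7)), 2)) = Add(178, Pow(Add(54, Mul(6, -7)), 2)) = Add(178, Pow(Add(54, -42), 2)) = Add(178, Pow(12, 2)) = Add(178, 144) = 322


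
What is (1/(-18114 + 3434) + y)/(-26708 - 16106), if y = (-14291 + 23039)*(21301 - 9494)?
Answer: -1516262496479/628509520 ≈ -2412.5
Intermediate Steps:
y = 103287636 (y = 8748*11807 = 103287636)
(1/(-18114 + 3434) + y)/(-26708 - 16106) = (1/(-18114 + 3434) + 103287636)/(-26708 - 16106) = (1/(-14680) + 103287636)/(-42814) = (-1/14680 + 103287636)*(-1/42814) = (1516262496479/14680)*(-1/42814) = -1516262496479/628509520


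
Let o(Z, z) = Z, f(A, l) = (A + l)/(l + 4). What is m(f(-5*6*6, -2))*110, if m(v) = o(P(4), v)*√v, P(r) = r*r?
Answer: 1760*I*√91 ≈ 16789.0*I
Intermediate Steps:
P(r) = r²
f(A, l) = (A + l)/(4 + l)
m(v) = 16*√v (m(v) = 4²*√v = 16*√v)
m(f(-5*6*6, -2))*110 = (16*√((-5*6*6 - 2)/(4 - 2)))*110 = (16*√((-30*6 - 2)/2))*110 = (16*√((-180 - 2)/2))*110 = (16*√((½)*(-182)))*110 = (16*√(-91))*110 = (16*(I*√91))*110 = (16*I*√91)*110 = 1760*I*√91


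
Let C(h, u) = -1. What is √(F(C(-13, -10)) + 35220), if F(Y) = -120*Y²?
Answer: 30*√39 ≈ 187.35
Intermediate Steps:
√(F(C(-13, -10)) + 35220) = √(-120*(-1)² + 35220) = √(-120*1 + 35220) = √(-120 + 35220) = √35100 = 30*√39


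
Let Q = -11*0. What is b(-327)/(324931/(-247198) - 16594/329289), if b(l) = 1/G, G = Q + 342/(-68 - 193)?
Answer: 62120733801/111098207671 ≈ 0.55915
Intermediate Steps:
Q = 0
G = -38/29 (G = 0 + 342/(-68 - 193) = 0 + 342/(-261) = 0 + 342*(-1/261) = 0 - 38/29 = -38/29 ≈ -1.3103)
b(l) = -29/38 (b(l) = 1/(-38/29) = -29/38)
b(-327)/(324931/(-247198) - 16594/329289) = -29/(38*(324931/(-247198) - 16594/329289)) = -29/(38*(324931*(-1/247198) - 16594*1/329289)) = -29/(38*(-324931/247198 - 16594/329289)) = -29/(38*(-111098207671/81399582222)) = -29/38*(-81399582222/111098207671) = 62120733801/111098207671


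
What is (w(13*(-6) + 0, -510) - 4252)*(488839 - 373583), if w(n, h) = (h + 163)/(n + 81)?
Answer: -1510199368/3 ≈ -5.0340e+8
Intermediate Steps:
w(n, h) = (163 + h)/(81 + n)
(w(13*(-6) + 0, -510) - 4252)*(488839 - 373583) = ((163 - 510)/(81 + (13*(-6) + 0)) - 4252)*(488839 - 373583) = (-347/(81 + (-78 + 0)) - 4252)*115256 = (-347/(81 - 78) - 4252)*115256 = (-347/3 - 4252)*115256 = -13103/3*115256 = -1510199368/3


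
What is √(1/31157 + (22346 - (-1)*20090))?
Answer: 3*√4577234895569/31157 ≈ 206.00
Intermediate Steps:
√(1/31157 + (22346 - (-1)*20090)) = √(1/31157 + (22346 - 1*(-20090))) = √(1/31157 + (22346 + 20090)) = √(1/31157 + 42436) = √(1322178453/31157) = 3*√4577234895569/31157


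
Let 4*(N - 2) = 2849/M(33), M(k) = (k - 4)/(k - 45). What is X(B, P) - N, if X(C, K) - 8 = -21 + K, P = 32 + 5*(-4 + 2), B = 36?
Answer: 8750/29 ≈ 301.72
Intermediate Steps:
M(k) = (-4 + k)/(-45 + k)
P = 22 (P = 32 + 5*(-2) = 32 - 10 = 22)
X(C, K) = -13 + K (X(C, K) = 8 + (-21 + K) = -13 + K)
N = -8489/29 (N = 2 + (2849/(((-4 + 33)/(-45 + 33))))/4 = 2 + (2849/((29/(-12))))/4 = 2 + (2849/((-1/12*29)))/4 = 2 + (2849/(-29/12))/4 = 2 + (2849*(-12/29))/4 = 2 + (1/4)*(-34188/29) = 2 - 8547/29 = -8489/29 ≈ -292.72)
X(B, P) - N = (-13 + 22) - 1*(-8489/29) = 9 + 8489/29 = 8750/29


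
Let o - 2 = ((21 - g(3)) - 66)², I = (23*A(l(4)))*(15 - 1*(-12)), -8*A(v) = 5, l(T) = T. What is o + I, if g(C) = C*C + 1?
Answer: 21111/8 ≈ 2638.9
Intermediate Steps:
A(v) = -5/8 (A(v) = -⅛*5 = -5/8)
g(C) = 1 + C² (g(C) = C² + 1 = 1 + C²)
I = -3105/8 (I = (23*(-5/8))*(15 - 1*(-12)) = -115*(15 + 12)/8 = -115/8*27 = -3105/8 ≈ -388.13)
o = 3027 (o = 2 + ((21 - (1 + 3²)) - 66)² = 2 + ((21 - (1 + 9)) - 66)² = 2 + ((21 - 1*10) - 66)² = 2 + ((21 - 10) - 66)² = 2 + (11 - 66)² = 2 + (-55)² = 2 + 3025 = 3027)
o + I = 3027 - 3105/8 = 21111/8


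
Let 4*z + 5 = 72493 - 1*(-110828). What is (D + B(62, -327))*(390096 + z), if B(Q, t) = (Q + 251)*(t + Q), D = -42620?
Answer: -54736922625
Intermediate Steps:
z = 45829 (z = -5/4 + (72493 - 1*(-110828))/4 = -5/4 + (72493 + 110828)/4 = -5/4 + (¼)*183321 = -5/4 + 183321/4 = 45829)
B(Q, t) = (251 + Q)*(Q + t)
(D + B(62, -327))*(390096 + z) = (-42620 + (62² + 251*62 + 251*(-327) + 62*(-327)))*(390096 + 45829) = (-42620 + (3844 + 15562 - 82077 - 20274))*435925 = (-42620 - 82945)*435925 = -125565*435925 = -54736922625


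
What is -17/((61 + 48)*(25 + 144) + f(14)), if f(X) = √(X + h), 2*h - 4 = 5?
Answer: -626314/678666445 + 17*√74/678666445 ≈ -0.00092264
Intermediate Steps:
h = 9/2 (h = 2 + (½)*5 = 2 + 5/2 = 9/2 ≈ 4.5000)
f(X) = √(9/2 + X) (f(X) = √(X + 9/2) = √(9/2 + X))
-17/((61 + 48)*(25 + 144) + f(14)) = -17/((61 + 48)*(25 + 144) + √(18 + 4*14)/2) = -17/(109*169 + √(18 + 56)/2) = -17/(18421 + √74/2)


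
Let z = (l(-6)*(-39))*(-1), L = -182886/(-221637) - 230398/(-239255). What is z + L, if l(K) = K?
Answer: -4104558276778/17675920145 ≈ -232.21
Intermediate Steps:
L = 31607037152/17675920145 (L = -182886*(-1/221637) - 230398*(-1/239255) = 60962/73879 + 230398/239255 = 31607037152/17675920145 ≈ 1.7881)
z = -234 (z = -6*(-39)*(-1) = 234*(-1) = -234)
z + L = -234 + 31607037152/17675920145 = -4104558276778/17675920145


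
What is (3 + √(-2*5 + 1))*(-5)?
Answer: -15 - 15*I ≈ -15.0 - 15.0*I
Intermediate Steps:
(3 + √(-2*5 + 1))*(-5) = (3 + √(-10 + 1))*(-5) = (3 + √(-9))*(-5) = (3 + 3*I)*(-5) = -15 - 15*I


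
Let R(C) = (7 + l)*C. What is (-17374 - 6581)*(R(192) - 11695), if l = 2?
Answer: 238759485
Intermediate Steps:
R(C) = 9*C (R(C) = (7 + 2)*C = 9*C)
(-17374 - 6581)*(R(192) - 11695) = (-17374 - 6581)*(9*192 - 11695) = -23955*(1728 - 11695) = -23955*(-9967) = 238759485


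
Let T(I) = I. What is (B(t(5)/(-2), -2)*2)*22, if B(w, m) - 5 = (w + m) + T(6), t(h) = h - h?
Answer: 396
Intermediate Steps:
t(h) = 0
B(w, m) = 11 + m + w (B(w, m) = 5 + ((w + m) + 6) = 5 + ((m + w) + 6) = 5 + (6 + m + w) = 11 + m + w)
(B(t(5)/(-2), -2)*2)*22 = ((11 - 2 + 0/(-2))*2)*22 = ((11 - 2 + 0*(-½))*2)*22 = ((11 - 2 + 0)*2)*22 = (9*2)*22 = 18*22 = 396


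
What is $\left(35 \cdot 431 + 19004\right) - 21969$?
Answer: $12120$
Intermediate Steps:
$\left(35 \cdot 431 + 19004\right) - 21969 = \left(15085 + 19004\right) - 21969 = 34089 - 21969 = 12120$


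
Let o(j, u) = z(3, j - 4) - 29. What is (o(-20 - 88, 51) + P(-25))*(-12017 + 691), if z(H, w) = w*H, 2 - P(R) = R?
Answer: 3828188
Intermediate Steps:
P(R) = 2 - R
z(H, w) = H*w
o(j, u) = -41 + 3*j (o(j, u) = 3*(j - 4) - 29 = 3*(-4 + j) - 29 = (-12 + 3*j) - 29 = -41 + 3*j)
(o(-20 - 88, 51) + P(-25))*(-12017 + 691) = ((-41 + 3*(-20 - 88)) + (2 - 1*(-25)))*(-12017 + 691) = ((-41 + 3*(-108)) + (2 + 25))*(-11326) = ((-41 - 324) + 27)*(-11326) = (-365 + 27)*(-11326) = -338*(-11326) = 3828188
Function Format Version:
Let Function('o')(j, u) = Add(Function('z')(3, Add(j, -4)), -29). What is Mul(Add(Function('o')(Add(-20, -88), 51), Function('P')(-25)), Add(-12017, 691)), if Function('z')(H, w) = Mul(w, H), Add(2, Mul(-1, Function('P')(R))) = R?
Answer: 3828188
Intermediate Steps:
Function('P')(R) = Add(2, Mul(-1, R))
Function('z')(H, w) = Mul(H, w)
Function('o')(j, u) = Add(-41, Mul(3, j)) (Function('o')(j, u) = Add(Mul(3, Add(j, -4)), -29) = Add(Mul(3, Add(-4, j)), -29) = Add(Add(-12, Mul(3, j)), -29) = Add(-41, Mul(3, j)))
Mul(Add(Function('o')(Add(-20, -88), 51), Function('P')(-25)), Add(-12017, 691)) = Mul(Add(Add(-41, Mul(3, Add(-20, -88))), Add(2, Mul(-1, -25))), Add(-12017, 691)) = Mul(Add(Add(-41, Mul(3, -108)), Add(2, 25)), -11326) = Mul(Add(Add(-41, -324), 27), -11326) = Mul(Add(-365, 27), -11326) = Mul(-338, -11326) = 3828188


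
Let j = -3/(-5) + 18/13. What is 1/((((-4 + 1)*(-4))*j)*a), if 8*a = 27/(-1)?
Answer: -130/10449 ≈ -0.012441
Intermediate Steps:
j = 129/65 (j = -3*(-⅕) + 18*(1/13) = ⅗ + 18/13 = 129/65 ≈ 1.9846)
a = -27/8 (a = (27/(-1))/8 = (27*(-1))/8 = (⅛)*(-27) = -27/8 ≈ -3.3750)
1/((((-4 + 1)*(-4))*j)*a) = 1/((((-4 + 1)*(-4))*(129/65))*(-27/8)) = 1/((-3*(-4)*(129/65))*(-27/8)) = 1/((12*(129/65))*(-27/8)) = 1/((1548/65)*(-27/8)) = 1/(-10449/130) = -130/10449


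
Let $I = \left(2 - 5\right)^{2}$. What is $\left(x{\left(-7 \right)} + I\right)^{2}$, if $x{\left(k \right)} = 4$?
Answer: $169$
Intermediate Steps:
$I = 9$ ($I = \left(-3\right)^{2} = 9$)
$\left(x{\left(-7 \right)} + I\right)^{2} = \left(4 + 9\right)^{2} = 13^{2} = 169$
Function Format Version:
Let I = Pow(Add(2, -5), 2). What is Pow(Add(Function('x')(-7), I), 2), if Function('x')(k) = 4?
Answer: 169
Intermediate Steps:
I = 9 (I = Pow(-3, 2) = 9)
Pow(Add(Function('x')(-7), I), 2) = Pow(Add(4, 9), 2) = Pow(13, 2) = 169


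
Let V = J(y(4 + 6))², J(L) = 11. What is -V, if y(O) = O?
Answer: -121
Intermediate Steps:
V = 121 (V = 11² = 121)
-V = -1*121 = -121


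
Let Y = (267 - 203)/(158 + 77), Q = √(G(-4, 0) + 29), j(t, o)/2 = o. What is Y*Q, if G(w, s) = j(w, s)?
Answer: 64*√29/235 ≈ 1.4666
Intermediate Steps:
j(t, o) = 2*o
G(w, s) = 2*s
Q = √29 (Q = √(2*0 + 29) = √(0 + 29) = √29 ≈ 5.3852)
Y = 64/235 ≈ 0.27234
Y*Q = 64*√29/235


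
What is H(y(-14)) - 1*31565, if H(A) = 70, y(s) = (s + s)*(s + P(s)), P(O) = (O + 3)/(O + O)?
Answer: -31495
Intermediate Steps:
P(O) = (3 + O)/(2*O) (P(O) = (3 + O)/((2*O)) = (3 + O)*(1/(2*O)) = (3 + O)/(2*O))
y(s) = 2*s*(s + (3 + s)/(2*s)) (y(s) = (s + s)*(s + (3 + s)/(2*s)) = (2*s)*(s + (3 + s)/(2*s)) = 2*s*(s + (3 + s)/(2*s)))
H(y(-14)) - 1*31565 = 70 - 1*31565 = 70 - 31565 = -31495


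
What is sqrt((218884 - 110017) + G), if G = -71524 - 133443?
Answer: 310*I ≈ 310.0*I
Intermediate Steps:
G = -204967
sqrt((218884 - 110017) + G) = sqrt((218884 - 110017) - 204967) = sqrt(108867 - 204967) = sqrt(-96100) = 310*I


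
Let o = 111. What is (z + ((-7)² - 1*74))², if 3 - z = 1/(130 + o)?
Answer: 28121809/58081 ≈ 484.18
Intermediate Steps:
z = 722/241 (z = 3 - 1/(130 + 111) = 3 - 1/241 = 722/241 ≈ 2.9958)
(z + ((-7)² - 1*74))² = (722/241 + ((-7)² - 1*74))² = (722/241 + (49 - 74))² = (722/241 - 25)² = (-5303/241)² = 28121809/58081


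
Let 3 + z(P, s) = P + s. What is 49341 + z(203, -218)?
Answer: 49323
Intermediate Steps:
z(P, s) = -3 + P + s (z(P, s) = -3 + (P + s) = -3 + P + s)
49341 + z(203, -218) = 49341 + (-3 + 203 - 218) = 49341 - 18 = 49323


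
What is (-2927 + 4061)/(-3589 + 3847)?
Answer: 189/43 ≈ 4.3953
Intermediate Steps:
(-2927 + 4061)/(-3589 + 3847) = 1134/258 = 1134*(1/258) = 189/43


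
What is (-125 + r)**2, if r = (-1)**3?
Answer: 15876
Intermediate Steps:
r = -1
(-125 + r)**2 = (-125 - 1)**2 = (-126)**2 = 15876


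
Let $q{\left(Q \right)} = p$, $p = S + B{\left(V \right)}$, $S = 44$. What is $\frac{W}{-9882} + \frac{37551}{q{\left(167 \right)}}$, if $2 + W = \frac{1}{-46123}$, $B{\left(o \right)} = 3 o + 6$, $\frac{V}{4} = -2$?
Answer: $\frac{1426273190434}{987539553} \approx 1444.3$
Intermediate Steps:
$V = -8$ ($V = 4 \left(-2\right) = -8$)
$B{\left(o \right)} = 6 + 3 o$
$p = 26$ ($p = 44 + \left(6 + 3 \left(-8\right)\right) = 44 + \left(6 - 24\right) = 44 - 18 = 26$)
$q{\left(Q \right)} = 26$
$W = - \frac{92247}{46123}$ ($W = -2 + \frac{1}{-46123} = -2 - \frac{1}{46123} = - \frac{92247}{46123} \approx -2.0$)
$\frac{W}{-9882} + \frac{37551}{q{\left(167 \right)}} = - \frac{92247}{46123 \left(-9882\right)} + \frac{37551}{26} = \left(- \frac{92247}{46123}\right) \left(- \frac{1}{9882}\right) + 37551 \cdot \frac{1}{26} = \frac{30749}{151929162} + \frac{37551}{26} = \frac{1426273190434}{987539553}$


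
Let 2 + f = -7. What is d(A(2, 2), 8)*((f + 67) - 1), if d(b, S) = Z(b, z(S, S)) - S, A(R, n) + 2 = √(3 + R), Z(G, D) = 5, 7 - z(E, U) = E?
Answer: -171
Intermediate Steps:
f = -9 (f = -2 - 7 = -9)
z(E, U) = 7 - E
A(R, n) = -2 + √(3 + R)
d(b, S) = 5 - S
d(A(2, 2), 8)*((f + 67) - 1) = (5 - 1*8)*((-9 + 67) - 1) = (5 - 8)*(58 - 1) = -3*57 = -171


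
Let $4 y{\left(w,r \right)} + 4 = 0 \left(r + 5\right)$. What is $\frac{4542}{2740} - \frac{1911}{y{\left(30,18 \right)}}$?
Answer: $\frac{2620341}{1370} \approx 1912.7$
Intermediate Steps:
$y{\left(w,r \right)} = -1$ ($y{\left(w,r \right)} = -1 + \frac{0 \left(r + 5\right)}{4} = -1 + \frac{0 \left(5 + r\right)}{4} = -1 + \frac{1}{4} \cdot 0 = -1 + 0 = -1$)
$\frac{4542}{2740} - \frac{1911}{y{\left(30,18 \right)}} = \frac{4542}{2740} - \frac{1911}{-1} = 4542 \cdot \frac{1}{2740} - -1911 = \frac{2271}{1370} + 1911 = \frac{2620341}{1370}$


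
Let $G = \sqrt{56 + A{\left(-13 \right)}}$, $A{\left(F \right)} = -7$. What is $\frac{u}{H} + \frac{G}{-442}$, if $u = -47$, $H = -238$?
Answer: $\frac{281}{1547} \approx 0.18164$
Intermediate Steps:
$G = 7$ ($G = \sqrt{56 - 7} = \sqrt{49} = 7$)
$\frac{u}{H} + \frac{G}{-442} = - \frac{47}{-238} + \frac{7}{-442} = \left(-47\right) \left(- \frac{1}{238}\right) + 7 \left(- \frac{1}{442}\right) = \frac{47}{238} - \frac{7}{442} = \frac{281}{1547}$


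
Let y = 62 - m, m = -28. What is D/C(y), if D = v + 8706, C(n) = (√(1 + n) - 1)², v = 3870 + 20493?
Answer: 33069/(1 - √91)² ≈ 453.49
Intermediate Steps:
v = 24363
y = 90 (y = 62 - 1*(-28) = 62 + 28 = 90)
C(n) = (-1 + √(1 + n))²
D = 33069 (D = 24363 + 8706 = 33069)
D/C(y) = 33069/((-1 + √(1 + 90))²) = 33069/((-1 + √91)²) = 33069/(-1 + √91)²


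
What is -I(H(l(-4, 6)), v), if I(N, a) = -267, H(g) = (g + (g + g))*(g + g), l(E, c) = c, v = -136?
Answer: 267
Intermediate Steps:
H(g) = 6*g² (H(g) = (g + 2*g)*(2*g) = (3*g)*(2*g) = 6*g²)
-I(H(l(-4, 6)), v) = -1*(-267) = 267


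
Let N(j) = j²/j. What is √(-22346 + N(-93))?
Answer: I*√22439 ≈ 149.8*I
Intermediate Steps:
N(j) = j
√(-22346 + N(-93)) = √(-22346 - 93) = √(-22439) = I*√22439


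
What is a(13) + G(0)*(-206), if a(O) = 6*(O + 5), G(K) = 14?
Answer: -2776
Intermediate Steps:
a(O) = 30 + 6*O (a(O) = 6*(5 + O) = 30 + 6*O)
a(13) + G(0)*(-206) = (30 + 6*13) + 14*(-206) = (30 + 78) - 2884 = 108 - 2884 = -2776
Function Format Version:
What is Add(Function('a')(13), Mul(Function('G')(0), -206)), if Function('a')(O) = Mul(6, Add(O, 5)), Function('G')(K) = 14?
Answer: -2776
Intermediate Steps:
Function('a')(O) = Add(30, Mul(6, O)) (Function('a')(O) = Mul(6, Add(5, O)) = Add(30, Mul(6, O)))
Add(Function('a')(13), Mul(Function('G')(0), -206)) = Add(Add(30, Mul(6, 13)), Mul(14, -206)) = Add(Add(30, 78), -2884) = Add(108, -2884) = -2776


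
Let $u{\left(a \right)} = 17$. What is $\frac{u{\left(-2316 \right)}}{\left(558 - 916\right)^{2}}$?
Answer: $\frac{17}{128164} \approx 0.00013264$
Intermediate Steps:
$\frac{u{\left(-2316 \right)}}{\left(558 - 916\right)^{2}} = \frac{17}{\left(558 - 916\right)^{2}} = \frac{17}{\left(-358\right)^{2}} = \frac{17}{128164}$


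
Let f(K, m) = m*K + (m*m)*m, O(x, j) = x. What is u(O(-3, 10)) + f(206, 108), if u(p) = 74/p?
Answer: 3845806/3 ≈ 1.2819e+6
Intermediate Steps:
f(K, m) = m**3 + K*m (f(K, m) = K*m + m**2*m = K*m + m**3 = m**3 + K*m)
u(O(-3, 10)) + f(206, 108) = 74/(-3) + 108*(206 + 108**2) = 74*(-1/3) + 108*(206 + 11664) = -74/3 + 108*11870 = -74/3 + 1281960 = 3845806/3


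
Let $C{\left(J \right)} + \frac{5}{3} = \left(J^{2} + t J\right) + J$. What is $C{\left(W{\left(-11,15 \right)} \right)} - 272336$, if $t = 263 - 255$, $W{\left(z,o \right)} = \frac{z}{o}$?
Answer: $- \frac{61277339}{225} \approx -2.7234 \cdot 10^{5}$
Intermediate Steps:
$t = 8$ ($t = 263 - 255 = 8$)
$C{\left(J \right)} = - \frac{5}{3} + J^{2} + 9 J$ ($C{\left(J \right)} = - \frac{5}{3} + \left(\left(J^{2} + 8 J\right) + J\right) = - \frac{5}{3} + \left(J^{2} + 9 J\right) = - \frac{5}{3} + J^{2} + 9 J$)
$C{\left(W{\left(-11,15 \right)} \right)} - 272336 = \left(- \frac{5}{3} + \left(- \frac{11}{15}\right)^{2} + 9 \left(- \frac{11}{15}\right)\right) - 272336 = \left(- \frac{5}{3} + \frac{121}{225} - \frac{33}{5}\right) - 272336 = - \frac{1739}{225} - 272336 = - \frac{61277339}{225}$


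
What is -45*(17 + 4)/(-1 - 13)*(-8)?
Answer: -540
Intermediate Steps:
-45*(17 + 4)/(-1 - 13)*(-8) = -945/(-14)*(-8) = -945*(-1)/14*(-8) = -45*(-3/2)*(-8) = (135/2)*(-8) = -540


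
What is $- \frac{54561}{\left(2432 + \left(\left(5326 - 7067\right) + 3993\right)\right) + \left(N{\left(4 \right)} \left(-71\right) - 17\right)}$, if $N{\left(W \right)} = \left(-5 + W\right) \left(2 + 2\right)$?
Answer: $- \frac{54561}{4951} \approx -11.02$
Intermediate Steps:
$N{\left(W \right)} = -20 + 4 W$ ($N{\left(W \right)} = \left(-5 + W\right) 4 = -20 + 4 W$)
$- \frac{54561}{\left(2432 + \left(\left(5326 - 7067\right) + 3993\right)\right) + \left(N{\left(4 \right)} \left(-71\right) - 17\right)} = - \frac{54561}{\left(2432 + \left(\left(5326 - 7067\right) + 3993\right)\right) - \left(17 - \left(-20 + 4 \cdot 4\right) \left(-71\right)\right)} = - \frac{54561}{\left(2432 + \left(-1741 + 3993\right)\right) - \left(17 - \left(-20 + 16\right) \left(-71\right)\right)} = - \frac{54561}{\left(2432 + 2252\right) - -267} = - \frac{54561}{4684 + \left(284 - 17\right)} = - \frac{54561}{4684 + 267} = - \frac{54561}{4951}$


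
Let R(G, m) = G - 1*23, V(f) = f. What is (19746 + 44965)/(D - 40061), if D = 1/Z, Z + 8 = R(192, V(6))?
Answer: -10418471/6449820 ≈ -1.6153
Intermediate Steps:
R(G, m) = -23 + G (R(G, m) = G - 23 = -23 + G)
Z = 161 (Z = -8 + (-23 + 192) = -8 + 169 = 161)
D = 1/161 ≈ 0.0062112
(19746 + 44965)/(D - 40061) = (19746 + 44965)/(1/161 - 40061) = 64711/(-6449820/161) = 64711*(-161/6449820) = -10418471/6449820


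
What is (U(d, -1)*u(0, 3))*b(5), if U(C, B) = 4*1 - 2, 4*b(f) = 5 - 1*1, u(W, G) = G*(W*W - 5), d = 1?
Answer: -30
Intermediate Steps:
u(W, G) = G*(-5 + W**2) (u(W, G) = G*(W**2 - 5) = G*(-5 + W**2))
b(f) = 1 (b(f) = (5 - 1*1)/4 = (5 - 1)/4 = (1/4)*4 = 1)
U(C, B) = 2 (U(C, B) = 4 - 2 = 2)
(U(d, -1)*u(0, 3))*b(5) = (2*(3*(-5 + 0**2)))*1 = (2*(3*(-5 + 0)))*1 = (2*(3*(-5)))*1 = (2*(-15))*1 = -30*1 = -30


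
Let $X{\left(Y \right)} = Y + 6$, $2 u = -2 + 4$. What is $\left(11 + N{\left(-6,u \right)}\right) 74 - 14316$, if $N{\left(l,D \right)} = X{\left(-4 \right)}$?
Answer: $-13354$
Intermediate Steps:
$u = 1$ ($u = \frac{-2 + 4}{2} = \frac{1}{2} \cdot 2 = 1$)
$X{\left(Y \right)} = 6 + Y$
$N{\left(l,D \right)} = 2$ ($N{\left(l,D \right)} = 6 - 4 = 2$)
$\left(11 + N{\left(-6,u \right)}\right) 74 - 14316 = \left(11 + 2\right) 74 - 14316 = 13 \cdot 74 - 14316 = 962 - 14316 = -13354$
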